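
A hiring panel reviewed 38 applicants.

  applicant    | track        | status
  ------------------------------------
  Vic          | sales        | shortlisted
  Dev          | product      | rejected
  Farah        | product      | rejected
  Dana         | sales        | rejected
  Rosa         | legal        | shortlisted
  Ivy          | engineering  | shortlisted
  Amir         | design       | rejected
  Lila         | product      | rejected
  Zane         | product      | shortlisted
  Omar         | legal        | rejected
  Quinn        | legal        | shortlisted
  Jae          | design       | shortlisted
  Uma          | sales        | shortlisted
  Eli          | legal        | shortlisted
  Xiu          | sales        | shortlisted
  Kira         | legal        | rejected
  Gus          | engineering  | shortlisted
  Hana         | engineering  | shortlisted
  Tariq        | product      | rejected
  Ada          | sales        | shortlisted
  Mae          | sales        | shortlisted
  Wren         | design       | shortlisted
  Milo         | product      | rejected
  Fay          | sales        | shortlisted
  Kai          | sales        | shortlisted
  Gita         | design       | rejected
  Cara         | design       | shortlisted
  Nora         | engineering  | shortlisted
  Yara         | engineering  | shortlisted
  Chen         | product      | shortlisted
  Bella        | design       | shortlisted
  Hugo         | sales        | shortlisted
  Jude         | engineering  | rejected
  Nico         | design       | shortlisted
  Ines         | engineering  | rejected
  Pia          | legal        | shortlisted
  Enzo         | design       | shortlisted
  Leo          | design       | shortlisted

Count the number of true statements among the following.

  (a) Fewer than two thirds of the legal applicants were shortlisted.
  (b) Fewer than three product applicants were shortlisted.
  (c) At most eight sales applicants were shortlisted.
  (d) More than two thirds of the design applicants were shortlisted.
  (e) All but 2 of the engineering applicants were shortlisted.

(a) legal: |A| = 6, |A ∩ B| = 4; needs |A ∩ B| / |A| < 2/3 — false.
(b) product: |A| = 7, |A ∩ B| = 2; needs |A ∩ B| < 3 — true.
(c) sales: |A| = 9, |A ∩ B| = 8; needs |A ∩ B| ≤ 8 — true.
(d) design: |A| = 9, |A ∩ B| = 7; needs |A ∩ B| / |A| > 2/3 — true.
(e) engineering: |A| = 7, |A ∩ B| = 5; needs |A ∖ B| = 2 — true.

4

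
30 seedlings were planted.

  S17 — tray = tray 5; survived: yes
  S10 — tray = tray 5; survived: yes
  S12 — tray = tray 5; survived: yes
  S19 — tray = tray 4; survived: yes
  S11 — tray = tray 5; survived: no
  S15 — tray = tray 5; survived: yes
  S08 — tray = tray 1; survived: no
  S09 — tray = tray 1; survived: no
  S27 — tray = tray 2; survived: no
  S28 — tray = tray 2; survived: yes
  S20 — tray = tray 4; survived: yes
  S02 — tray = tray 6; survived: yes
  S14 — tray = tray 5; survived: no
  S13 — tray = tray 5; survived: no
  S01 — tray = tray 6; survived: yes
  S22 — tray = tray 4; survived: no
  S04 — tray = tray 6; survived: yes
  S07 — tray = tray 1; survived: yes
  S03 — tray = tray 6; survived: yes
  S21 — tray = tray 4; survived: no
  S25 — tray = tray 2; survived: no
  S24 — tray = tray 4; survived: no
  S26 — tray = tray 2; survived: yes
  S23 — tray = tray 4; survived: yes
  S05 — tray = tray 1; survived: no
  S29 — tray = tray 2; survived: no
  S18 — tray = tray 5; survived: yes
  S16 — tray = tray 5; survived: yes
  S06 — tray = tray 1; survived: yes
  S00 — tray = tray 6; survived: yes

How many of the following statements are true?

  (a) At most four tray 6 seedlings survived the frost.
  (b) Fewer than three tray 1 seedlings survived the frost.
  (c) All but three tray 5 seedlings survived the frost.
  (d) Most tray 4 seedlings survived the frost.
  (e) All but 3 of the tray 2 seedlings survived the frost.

(a) tray 6: |A| = 5, |A ∩ B| = 5; needs |A ∩ B| ≤ 4 — false.
(b) tray 1: |A| = 5, |A ∩ B| = 2; needs |A ∩ B| < 3 — true.
(c) tray 5: |A| = 9, |A ∩ B| = 6; needs |A ∖ B| = 3 — true.
(d) tray 4: |A| = 6, |A ∩ B| = 3; needs |A ∩ B| > |A ∖ B| — false.
(e) tray 2: |A| = 5, |A ∩ B| = 2; needs |A ∖ B| = 3 — true.

3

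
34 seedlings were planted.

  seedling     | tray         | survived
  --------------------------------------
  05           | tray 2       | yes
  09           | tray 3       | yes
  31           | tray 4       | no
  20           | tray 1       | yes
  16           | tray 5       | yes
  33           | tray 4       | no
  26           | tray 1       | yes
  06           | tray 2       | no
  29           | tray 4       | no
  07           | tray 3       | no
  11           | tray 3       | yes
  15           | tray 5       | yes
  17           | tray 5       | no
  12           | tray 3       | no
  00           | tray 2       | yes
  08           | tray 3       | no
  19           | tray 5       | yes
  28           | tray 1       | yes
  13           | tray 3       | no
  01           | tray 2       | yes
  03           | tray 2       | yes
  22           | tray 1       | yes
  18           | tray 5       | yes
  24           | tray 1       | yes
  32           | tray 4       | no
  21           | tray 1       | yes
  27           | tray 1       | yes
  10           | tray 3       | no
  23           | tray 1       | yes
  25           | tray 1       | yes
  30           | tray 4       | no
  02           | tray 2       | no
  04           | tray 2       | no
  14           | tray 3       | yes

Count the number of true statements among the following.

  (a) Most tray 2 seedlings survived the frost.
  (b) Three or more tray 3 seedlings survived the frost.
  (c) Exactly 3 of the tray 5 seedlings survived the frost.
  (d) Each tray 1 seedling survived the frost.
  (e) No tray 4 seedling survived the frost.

(a) tray 2: |A| = 7, |A ∩ B| = 4; needs |A ∩ B| > |A ∖ B| — true.
(b) tray 3: |A| = 8, |A ∩ B| = 3; needs |A ∩ B| ≥ 3 — true.
(c) tray 5: |A| = 5, |A ∩ B| = 4; needs |A ∩ B| = 3 — false.
(d) tray 1: |A| = 9, |A ∩ B| = 9; needs A ⊆ B, i.e. every element of A is in B (|A ∖ B| = 0) — true.
(e) tray 4: |A| = 5, |A ∩ B| = 0; needs A ∩ B = ∅ (|A ∩ B| = 0) — true.

4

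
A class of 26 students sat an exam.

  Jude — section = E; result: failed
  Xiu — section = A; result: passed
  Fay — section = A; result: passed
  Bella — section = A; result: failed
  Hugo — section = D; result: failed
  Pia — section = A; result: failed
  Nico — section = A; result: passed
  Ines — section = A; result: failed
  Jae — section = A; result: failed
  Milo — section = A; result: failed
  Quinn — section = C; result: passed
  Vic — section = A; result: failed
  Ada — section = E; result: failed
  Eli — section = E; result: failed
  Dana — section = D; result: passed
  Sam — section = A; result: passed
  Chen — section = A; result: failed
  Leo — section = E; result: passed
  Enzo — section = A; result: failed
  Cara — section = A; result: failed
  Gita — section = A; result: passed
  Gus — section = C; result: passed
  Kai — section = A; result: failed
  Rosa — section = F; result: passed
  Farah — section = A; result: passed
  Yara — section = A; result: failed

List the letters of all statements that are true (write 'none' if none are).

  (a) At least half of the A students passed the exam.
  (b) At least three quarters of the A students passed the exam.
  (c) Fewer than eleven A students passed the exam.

|A| = 17, |A ∩ B| = 6, |A ∖ B| = 11.
(a) |A ∩ B| ≥ |A ∖ B|: fails.
(b) |A ∩ B| / |A| ≥ 3/4: fails.
(c) |A ∩ B| < 11: holds.

(c)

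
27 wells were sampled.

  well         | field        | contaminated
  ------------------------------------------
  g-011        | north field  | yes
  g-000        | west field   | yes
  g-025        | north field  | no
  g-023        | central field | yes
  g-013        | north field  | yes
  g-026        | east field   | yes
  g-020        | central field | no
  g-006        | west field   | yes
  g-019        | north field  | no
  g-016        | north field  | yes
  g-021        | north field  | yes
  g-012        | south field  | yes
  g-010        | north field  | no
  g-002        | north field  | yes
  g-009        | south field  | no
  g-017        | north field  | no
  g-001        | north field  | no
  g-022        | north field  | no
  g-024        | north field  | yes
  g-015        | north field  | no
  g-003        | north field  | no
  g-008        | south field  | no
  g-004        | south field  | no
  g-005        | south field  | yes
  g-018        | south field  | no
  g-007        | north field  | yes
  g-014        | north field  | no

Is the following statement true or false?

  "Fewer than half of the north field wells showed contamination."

True

'Fewer than half of the north field wells showed contamination' holds iff |A ∩ B| < |A ∖ B|.
|A| = 16, |A ∩ B| = 7, |A ∖ B| = 9.
7 < 9, so the statement is true.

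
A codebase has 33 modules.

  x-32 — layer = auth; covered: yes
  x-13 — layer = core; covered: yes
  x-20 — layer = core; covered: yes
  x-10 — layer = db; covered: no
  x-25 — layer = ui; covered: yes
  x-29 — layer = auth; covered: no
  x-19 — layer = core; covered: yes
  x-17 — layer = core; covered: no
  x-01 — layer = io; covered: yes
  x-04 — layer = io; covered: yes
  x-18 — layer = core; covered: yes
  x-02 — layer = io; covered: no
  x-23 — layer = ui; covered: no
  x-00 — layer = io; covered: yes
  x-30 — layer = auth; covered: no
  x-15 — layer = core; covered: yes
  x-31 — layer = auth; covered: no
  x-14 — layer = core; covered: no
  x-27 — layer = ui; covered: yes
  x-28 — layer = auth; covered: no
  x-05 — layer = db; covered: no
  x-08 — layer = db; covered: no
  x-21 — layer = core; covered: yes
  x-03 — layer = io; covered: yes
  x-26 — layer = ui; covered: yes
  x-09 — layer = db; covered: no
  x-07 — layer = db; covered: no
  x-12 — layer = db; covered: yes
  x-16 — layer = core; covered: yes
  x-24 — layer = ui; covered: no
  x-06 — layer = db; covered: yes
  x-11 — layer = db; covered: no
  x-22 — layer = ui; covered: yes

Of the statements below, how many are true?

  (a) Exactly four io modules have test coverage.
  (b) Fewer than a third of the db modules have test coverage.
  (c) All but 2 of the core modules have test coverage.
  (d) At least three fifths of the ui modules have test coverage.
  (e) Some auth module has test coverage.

5

(a) io: |A| = 5, |A ∩ B| = 4; needs |A ∩ B| = 4 — true.
(b) db: |A| = 8, |A ∩ B| = 2; needs |A ∩ B| / |A| < 1/3 — true.
(c) core: |A| = 9, |A ∩ B| = 7; needs |A ∖ B| = 2 — true.
(d) ui: |A| = 6, |A ∩ B| = 4; needs |A ∩ B| / |A| ≥ 3/5 — true.
(e) auth: |A| = 5, |A ∩ B| = 1; needs A ∩ B ≠ ∅ (|A ∩ B| ≥ 1) — true.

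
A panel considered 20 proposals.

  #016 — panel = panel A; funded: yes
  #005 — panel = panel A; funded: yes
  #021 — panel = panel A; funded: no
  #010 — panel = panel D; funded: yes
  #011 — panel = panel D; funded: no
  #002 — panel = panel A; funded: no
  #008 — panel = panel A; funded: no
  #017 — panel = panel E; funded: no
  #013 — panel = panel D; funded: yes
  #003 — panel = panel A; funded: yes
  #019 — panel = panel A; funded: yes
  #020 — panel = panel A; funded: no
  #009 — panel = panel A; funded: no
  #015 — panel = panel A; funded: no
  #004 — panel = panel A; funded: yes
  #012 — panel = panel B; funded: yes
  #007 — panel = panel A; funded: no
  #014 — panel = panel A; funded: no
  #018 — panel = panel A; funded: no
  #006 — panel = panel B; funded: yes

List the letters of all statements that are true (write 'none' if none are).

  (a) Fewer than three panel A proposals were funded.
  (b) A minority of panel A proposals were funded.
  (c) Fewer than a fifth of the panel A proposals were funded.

|A| = 14, |A ∩ B| = 5, |A ∖ B| = 9.
(a) |A ∩ B| < 3: fails.
(b) |A ∩ B| < |A ∖ B|: holds.
(c) |A ∩ B| / |A| < 1/5: fails.

(b)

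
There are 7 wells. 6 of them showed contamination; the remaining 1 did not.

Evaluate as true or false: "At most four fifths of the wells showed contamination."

False

'At most four fifths of the wells showed contamination' holds iff |A ∩ B| / |A| ≤ 4/5.
|A| = 7, |A ∩ B| = 6, |A ∖ B| = 1.
|A ∩ B|/|A| = 6/7, so the statement is false.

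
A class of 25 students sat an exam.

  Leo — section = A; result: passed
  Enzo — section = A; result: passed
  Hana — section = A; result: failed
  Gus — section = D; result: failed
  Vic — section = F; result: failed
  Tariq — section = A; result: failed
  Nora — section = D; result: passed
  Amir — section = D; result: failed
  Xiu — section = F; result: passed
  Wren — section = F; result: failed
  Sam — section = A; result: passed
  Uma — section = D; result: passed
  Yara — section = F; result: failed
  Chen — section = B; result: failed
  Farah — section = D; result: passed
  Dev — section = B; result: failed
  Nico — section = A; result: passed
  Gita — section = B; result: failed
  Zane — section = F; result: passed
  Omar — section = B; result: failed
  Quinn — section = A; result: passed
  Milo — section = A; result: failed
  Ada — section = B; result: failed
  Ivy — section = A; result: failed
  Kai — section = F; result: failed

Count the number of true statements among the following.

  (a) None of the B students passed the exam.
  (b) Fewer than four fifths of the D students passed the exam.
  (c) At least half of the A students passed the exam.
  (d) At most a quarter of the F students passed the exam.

3

(a) B: |A| = 5, |A ∩ B| = 0; needs A ∩ B = ∅ (|A ∩ B| = 0) — true.
(b) D: |A| = 5, |A ∩ B| = 3; needs |A ∩ B| / |A| < 4/5 — true.
(c) A: |A| = 9, |A ∩ B| = 5; needs |A ∩ B| ≥ |A ∖ B| — true.
(d) F: |A| = 6, |A ∩ B| = 2; needs |A ∩ B| / |A| ≤ 1/4 — false.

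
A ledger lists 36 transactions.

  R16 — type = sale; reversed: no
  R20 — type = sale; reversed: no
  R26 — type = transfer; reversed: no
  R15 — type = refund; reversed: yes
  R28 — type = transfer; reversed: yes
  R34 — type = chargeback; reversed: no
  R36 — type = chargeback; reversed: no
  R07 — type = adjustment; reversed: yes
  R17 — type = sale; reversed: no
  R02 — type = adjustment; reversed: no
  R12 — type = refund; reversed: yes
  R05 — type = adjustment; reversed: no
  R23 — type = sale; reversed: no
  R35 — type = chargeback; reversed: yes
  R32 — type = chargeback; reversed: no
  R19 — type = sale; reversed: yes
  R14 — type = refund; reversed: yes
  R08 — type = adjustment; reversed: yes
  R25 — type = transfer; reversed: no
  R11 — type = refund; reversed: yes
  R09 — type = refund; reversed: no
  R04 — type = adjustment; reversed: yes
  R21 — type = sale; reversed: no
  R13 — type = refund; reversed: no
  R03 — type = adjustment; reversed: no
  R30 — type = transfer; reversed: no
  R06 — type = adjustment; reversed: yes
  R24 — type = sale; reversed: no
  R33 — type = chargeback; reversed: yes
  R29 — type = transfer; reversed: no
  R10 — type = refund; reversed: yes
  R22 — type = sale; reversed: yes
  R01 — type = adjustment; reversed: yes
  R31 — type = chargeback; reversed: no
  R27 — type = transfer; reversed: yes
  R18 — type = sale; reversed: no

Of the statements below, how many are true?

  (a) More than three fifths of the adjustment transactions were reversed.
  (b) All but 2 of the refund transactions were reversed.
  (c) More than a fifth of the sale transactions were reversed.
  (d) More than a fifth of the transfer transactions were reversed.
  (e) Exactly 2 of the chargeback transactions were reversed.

(a) adjustment: |A| = 8, |A ∩ B| = 5; needs |A ∩ B| / |A| > 3/5 — true.
(b) refund: |A| = 7, |A ∩ B| = 5; needs |A ∖ B| = 2 — true.
(c) sale: |A| = 9, |A ∩ B| = 2; needs |A ∩ B| / |A| > 1/5 — true.
(d) transfer: |A| = 6, |A ∩ B| = 2; needs |A ∩ B| / |A| > 1/5 — true.
(e) chargeback: |A| = 6, |A ∩ B| = 2; needs |A ∩ B| = 2 — true.

5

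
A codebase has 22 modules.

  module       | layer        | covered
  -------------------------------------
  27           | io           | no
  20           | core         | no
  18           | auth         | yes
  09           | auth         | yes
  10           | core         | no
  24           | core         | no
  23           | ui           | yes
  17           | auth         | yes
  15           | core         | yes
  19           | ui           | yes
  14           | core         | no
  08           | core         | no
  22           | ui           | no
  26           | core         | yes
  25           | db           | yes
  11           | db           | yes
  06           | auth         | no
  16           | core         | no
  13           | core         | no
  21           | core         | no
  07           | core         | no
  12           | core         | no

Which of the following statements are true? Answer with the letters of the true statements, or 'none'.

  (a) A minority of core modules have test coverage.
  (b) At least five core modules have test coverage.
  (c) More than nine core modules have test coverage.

(a)

|A| = 12, |A ∩ B| = 2, |A ∖ B| = 10.
(a) |A ∩ B| < |A ∖ B|: holds.
(b) |A ∩ B| ≥ 5: fails.
(c) |A ∩ B| > 9: fails.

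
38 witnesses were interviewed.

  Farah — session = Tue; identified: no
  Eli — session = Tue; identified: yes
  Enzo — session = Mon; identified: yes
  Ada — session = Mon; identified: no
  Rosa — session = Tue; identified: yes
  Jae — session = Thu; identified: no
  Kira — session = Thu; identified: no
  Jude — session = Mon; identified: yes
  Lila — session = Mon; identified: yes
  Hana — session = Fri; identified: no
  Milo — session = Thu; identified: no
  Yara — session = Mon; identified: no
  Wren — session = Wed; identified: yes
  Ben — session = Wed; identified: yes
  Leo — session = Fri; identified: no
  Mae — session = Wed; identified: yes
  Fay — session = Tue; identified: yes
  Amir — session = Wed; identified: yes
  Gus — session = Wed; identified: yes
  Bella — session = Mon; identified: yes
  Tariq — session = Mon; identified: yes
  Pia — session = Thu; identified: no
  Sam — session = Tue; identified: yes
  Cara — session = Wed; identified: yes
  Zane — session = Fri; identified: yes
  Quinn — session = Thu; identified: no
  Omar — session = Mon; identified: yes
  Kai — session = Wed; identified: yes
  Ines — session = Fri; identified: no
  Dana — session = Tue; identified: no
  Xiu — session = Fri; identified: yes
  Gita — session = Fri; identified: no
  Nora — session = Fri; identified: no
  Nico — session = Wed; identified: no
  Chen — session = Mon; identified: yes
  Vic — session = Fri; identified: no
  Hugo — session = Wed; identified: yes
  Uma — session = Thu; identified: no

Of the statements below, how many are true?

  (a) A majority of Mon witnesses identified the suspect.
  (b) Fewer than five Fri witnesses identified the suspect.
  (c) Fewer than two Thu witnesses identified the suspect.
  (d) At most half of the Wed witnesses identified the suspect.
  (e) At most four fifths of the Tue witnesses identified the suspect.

4

(a) Mon: |A| = 9, |A ∩ B| = 7; needs |A ∩ B| > |A ∖ B| — true.
(b) Fri: |A| = 8, |A ∩ B| = 2; needs |A ∩ B| < 5 — true.
(c) Thu: |A| = 6, |A ∩ B| = 0; needs |A ∩ B| < 2 — true.
(d) Wed: |A| = 9, |A ∩ B| = 8; needs |A ∩ B| ≤ |A ∖ B| — false.
(e) Tue: |A| = 6, |A ∩ B| = 4; needs |A ∩ B| / |A| ≤ 4/5 — true.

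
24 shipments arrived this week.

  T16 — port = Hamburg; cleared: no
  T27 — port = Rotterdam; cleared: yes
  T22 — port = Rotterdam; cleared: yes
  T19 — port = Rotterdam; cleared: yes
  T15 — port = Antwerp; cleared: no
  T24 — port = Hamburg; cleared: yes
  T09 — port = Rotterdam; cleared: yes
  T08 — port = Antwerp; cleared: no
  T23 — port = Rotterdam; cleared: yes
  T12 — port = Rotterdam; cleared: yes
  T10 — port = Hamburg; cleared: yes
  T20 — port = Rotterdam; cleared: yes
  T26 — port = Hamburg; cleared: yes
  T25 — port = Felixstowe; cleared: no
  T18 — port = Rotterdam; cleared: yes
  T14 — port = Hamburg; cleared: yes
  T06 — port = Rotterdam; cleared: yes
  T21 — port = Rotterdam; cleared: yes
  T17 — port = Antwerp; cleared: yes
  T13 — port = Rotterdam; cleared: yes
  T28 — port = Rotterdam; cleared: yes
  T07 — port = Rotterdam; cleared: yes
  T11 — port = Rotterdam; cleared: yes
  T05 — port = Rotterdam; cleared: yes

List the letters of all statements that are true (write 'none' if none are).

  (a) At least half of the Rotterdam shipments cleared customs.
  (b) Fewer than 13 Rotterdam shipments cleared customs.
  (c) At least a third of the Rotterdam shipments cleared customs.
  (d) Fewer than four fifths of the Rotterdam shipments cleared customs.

|A| = 15, |A ∩ B| = 15, |A ∖ B| = 0.
(a) |A ∩ B| ≥ |A ∖ B|: holds.
(b) |A ∩ B| < 13: fails.
(c) |A ∩ B| / |A| ≥ 1/3: holds.
(d) |A ∩ B| / |A| < 4/5: fails.

(a), (c)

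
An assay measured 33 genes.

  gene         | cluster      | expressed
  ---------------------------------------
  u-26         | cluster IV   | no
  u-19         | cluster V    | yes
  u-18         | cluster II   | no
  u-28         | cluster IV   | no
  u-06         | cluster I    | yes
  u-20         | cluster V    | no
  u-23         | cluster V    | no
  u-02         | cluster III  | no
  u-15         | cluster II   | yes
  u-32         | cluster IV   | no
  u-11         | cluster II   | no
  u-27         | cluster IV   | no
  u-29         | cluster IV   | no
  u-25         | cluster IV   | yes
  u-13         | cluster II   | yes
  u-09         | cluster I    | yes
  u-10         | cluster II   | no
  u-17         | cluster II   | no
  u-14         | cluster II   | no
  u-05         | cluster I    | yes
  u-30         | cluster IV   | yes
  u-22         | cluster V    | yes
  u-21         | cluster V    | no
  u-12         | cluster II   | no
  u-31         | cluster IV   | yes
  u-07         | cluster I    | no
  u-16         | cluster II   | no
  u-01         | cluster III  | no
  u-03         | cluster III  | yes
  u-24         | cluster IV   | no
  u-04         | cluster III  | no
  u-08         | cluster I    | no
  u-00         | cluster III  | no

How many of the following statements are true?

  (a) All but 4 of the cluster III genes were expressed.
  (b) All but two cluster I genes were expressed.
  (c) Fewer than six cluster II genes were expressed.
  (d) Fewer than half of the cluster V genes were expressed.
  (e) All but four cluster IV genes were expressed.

4

(a) cluster III: |A| = 5, |A ∩ B| = 1; needs |A ∖ B| = 4 — true.
(b) cluster I: |A| = 5, |A ∩ B| = 3; needs |A ∖ B| = 2 — true.
(c) cluster II: |A| = 9, |A ∩ B| = 2; needs |A ∩ B| < 6 — true.
(d) cluster V: |A| = 5, |A ∩ B| = 2; needs |A ∩ B| < |A ∖ B| — true.
(e) cluster IV: |A| = 9, |A ∩ B| = 3; needs |A ∖ B| = 4 — false.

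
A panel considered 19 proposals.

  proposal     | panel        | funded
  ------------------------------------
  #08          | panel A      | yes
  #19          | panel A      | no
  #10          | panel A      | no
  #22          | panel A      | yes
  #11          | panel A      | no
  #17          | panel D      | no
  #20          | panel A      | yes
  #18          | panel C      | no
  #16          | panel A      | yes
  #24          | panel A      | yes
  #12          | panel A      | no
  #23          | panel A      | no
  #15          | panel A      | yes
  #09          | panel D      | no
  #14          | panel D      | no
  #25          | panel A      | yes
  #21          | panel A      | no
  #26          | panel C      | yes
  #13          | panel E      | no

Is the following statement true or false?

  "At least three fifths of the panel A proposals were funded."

False

The determiner here denotes the relation: |A ∩ B| / |A| ≥ 3/5.
A (the restrictor) = {#08, #19, #10, #22, #11, #20, #16, #24, #12, #23, #15, #25, #21}, |A| = 13.
A ∩ B = {#08, #22, #20, #16, #24, #15, #25}, so |A ∩ B| = 7.
A ∖ B = {#19, #10, #11, #12, #23, #21}, so |A ∖ B| = 6.
|A ∩ B|/|A| = 7/13, so the statement is false.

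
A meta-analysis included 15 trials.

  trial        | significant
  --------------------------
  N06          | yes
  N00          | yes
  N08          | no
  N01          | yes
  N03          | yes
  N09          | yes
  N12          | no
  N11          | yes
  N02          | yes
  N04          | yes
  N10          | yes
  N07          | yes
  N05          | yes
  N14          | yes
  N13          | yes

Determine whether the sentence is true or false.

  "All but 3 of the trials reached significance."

False

The determiner here denotes the relation: |A ∖ B| = 3.
|A| = 15, |A ∩ B| = 13, |A ∖ B| = 2.
|A ∖ B| = 2, so the statement is false.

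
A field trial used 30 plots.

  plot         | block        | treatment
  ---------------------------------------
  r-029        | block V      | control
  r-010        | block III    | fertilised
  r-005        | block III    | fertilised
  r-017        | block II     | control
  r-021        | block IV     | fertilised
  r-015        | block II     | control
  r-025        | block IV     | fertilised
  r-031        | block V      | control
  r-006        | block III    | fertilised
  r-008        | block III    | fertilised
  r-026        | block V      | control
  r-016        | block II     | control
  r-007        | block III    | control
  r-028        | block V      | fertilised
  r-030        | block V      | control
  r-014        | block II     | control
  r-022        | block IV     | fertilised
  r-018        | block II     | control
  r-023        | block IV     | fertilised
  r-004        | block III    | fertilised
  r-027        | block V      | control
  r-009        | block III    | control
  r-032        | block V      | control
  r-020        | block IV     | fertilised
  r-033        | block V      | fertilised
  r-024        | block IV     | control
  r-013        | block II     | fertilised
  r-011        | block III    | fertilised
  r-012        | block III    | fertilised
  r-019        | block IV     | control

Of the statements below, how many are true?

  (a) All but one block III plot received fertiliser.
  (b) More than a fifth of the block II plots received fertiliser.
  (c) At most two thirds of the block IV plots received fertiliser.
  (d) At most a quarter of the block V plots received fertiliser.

(a) block III: |A| = 9, |A ∩ B| = 7; needs |A ∖ B| = 1 — false.
(b) block II: |A| = 6, |A ∩ B| = 1; needs |A ∩ B| / |A| > 1/5 — false.
(c) block IV: |A| = 7, |A ∩ B| = 5; needs |A ∩ B| / |A| ≤ 2/3 — false.
(d) block V: |A| = 8, |A ∩ B| = 2; needs |A ∩ B| / |A| ≤ 1/4 — true.

1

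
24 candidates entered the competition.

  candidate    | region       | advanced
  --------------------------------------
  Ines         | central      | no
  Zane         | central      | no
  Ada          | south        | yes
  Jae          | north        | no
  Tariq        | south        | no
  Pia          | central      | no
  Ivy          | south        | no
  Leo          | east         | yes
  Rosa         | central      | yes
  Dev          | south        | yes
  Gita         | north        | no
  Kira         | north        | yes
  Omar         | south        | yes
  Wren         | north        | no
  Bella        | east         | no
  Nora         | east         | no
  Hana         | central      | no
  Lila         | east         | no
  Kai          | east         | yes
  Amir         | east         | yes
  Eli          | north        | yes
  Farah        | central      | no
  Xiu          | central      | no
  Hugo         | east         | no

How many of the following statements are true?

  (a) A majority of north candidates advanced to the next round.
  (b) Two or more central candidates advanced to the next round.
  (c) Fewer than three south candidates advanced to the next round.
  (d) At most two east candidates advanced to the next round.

0

(a) north: |A| = 5, |A ∩ B| = 2; needs |A ∩ B| > |A ∖ B| — false.
(b) central: |A| = 7, |A ∩ B| = 1; needs |A ∩ B| ≥ 2 — false.
(c) south: |A| = 5, |A ∩ B| = 3; needs |A ∩ B| < 3 — false.
(d) east: |A| = 7, |A ∩ B| = 3; needs |A ∩ B| ≤ 2 — false.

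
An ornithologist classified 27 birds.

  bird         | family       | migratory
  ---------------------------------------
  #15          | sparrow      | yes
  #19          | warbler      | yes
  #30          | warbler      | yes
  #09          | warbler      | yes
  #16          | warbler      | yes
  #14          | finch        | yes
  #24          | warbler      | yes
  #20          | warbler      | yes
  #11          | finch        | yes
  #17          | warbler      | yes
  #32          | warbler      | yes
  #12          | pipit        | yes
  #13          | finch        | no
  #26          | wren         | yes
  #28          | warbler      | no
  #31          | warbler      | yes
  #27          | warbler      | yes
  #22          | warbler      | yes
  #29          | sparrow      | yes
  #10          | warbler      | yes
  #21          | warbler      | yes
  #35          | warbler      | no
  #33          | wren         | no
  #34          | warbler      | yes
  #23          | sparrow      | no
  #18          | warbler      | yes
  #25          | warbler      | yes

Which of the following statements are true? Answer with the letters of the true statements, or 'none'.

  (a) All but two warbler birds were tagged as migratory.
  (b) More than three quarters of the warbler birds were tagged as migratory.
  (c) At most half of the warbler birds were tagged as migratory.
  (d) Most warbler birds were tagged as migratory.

(a), (b), (d)

|A| = 18, |A ∩ B| = 16, |A ∖ B| = 2.
(a) |A ∖ B| = 2: holds.
(b) |A ∩ B| / |A| > 3/4: holds.
(c) |A ∩ B| ≤ |A ∖ B|: fails.
(d) |A ∩ B| > |A ∖ B|: holds.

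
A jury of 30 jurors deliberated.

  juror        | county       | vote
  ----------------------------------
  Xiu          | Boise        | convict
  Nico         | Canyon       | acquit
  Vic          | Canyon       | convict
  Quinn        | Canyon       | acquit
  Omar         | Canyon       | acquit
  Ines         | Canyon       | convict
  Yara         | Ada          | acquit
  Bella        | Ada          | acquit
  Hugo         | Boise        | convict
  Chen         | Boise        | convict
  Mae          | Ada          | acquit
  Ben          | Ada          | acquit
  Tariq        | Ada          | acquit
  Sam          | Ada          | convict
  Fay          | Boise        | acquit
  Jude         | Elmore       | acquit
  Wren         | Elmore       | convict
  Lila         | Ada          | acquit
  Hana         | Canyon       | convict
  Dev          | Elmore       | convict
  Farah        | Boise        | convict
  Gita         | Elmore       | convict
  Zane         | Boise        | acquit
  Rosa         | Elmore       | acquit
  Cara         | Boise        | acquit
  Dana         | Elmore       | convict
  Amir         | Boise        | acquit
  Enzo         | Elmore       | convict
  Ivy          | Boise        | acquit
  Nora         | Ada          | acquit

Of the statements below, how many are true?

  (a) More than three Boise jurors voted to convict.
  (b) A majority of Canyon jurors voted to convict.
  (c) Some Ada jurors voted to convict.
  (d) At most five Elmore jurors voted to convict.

(a) Boise: |A| = 9, |A ∩ B| = 4; needs |A ∩ B| > 3 — true.
(b) Canyon: |A| = 6, |A ∩ B| = 3; needs |A ∩ B| > |A ∖ B| — false.
(c) Ada: |A| = 8, |A ∩ B| = 1; needs A ∩ B ≠ ∅ (|A ∩ B| ≥ 1) — true.
(d) Elmore: |A| = 7, |A ∩ B| = 5; needs |A ∩ B| ≤ 5 — true.

3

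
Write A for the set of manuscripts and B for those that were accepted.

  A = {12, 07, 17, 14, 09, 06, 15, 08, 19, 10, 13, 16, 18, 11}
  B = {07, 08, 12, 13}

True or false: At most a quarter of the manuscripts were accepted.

Truth condition: |A ∩ B| / |A| ≤ 1/4.
A (the restrictor) = {12, 07, 17, 14, 09, 06, 15, 08, 19, 10, 13, 16, 18, 11}, |A| = 14.
A ∩ B = {12, 07, 08, 13}, so |A ∩ B| = 4.
A ∖ B = {17, 14, 09, 06, 15, 19, 10, 16, 18, 11}, so |A ∖ B| = 10.
|A ∩ B|/|A| = 4/14, so the statement is false.

False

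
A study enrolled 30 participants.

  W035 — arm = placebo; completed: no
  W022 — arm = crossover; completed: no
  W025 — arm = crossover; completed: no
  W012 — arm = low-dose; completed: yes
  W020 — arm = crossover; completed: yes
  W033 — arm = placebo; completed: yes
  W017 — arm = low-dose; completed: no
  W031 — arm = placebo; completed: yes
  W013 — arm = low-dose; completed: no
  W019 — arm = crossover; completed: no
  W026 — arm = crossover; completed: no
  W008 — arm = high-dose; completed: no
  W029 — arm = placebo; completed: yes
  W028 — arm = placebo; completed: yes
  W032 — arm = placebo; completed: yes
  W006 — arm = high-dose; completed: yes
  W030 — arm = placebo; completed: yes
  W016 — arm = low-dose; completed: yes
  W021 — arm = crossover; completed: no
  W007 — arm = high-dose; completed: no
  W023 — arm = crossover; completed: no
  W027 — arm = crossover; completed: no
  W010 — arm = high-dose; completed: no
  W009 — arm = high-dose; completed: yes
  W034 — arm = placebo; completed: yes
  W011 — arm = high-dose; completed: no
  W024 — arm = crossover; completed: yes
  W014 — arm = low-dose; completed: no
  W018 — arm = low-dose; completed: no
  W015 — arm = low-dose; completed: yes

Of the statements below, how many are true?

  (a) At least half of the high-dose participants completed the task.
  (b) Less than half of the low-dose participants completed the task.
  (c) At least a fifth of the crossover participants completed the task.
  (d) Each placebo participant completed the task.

2

(a) high-dose: |A| = 6, |A ∩ B| = 2; needs |A ∩ B| ≥ |A ∖ B| — false.
(b) low-dose: |A| = 7, |A ∩ B| = 3; needs |A ∩ B| < |A ∖ B| — true.
(c) crossover: |A| = 9, |A ∩ B| = 2; needs |A ∩ B| / |A| ≥ 1/5 — true.
(d) placebo: |A| = 8, |A ∩ B| = 7; needs A ⊆ B, i.e. every element of A is in B (|A ∖ B| = 0) — false.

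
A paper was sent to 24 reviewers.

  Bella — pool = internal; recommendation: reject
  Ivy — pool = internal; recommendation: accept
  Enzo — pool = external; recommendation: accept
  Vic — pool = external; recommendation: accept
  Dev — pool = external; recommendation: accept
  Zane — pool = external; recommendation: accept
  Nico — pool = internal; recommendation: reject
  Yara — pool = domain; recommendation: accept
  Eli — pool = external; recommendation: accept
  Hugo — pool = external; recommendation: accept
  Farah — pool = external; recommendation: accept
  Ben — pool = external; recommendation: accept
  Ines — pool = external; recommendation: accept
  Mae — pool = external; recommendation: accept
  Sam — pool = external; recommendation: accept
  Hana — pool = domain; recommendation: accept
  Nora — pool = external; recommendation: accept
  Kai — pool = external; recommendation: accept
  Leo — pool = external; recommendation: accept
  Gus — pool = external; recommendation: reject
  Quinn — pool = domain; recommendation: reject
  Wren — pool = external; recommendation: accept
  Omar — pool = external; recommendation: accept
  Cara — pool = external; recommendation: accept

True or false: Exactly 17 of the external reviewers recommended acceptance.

True

'Exactly 17 of the external reviewers recommended acceptance' holds iff |A ∩ B| = 17.
|A| = 18, |A ∩ B| = 17, |A ∖ B| = 1.
|A ∩ B| = 17, so the statement is true.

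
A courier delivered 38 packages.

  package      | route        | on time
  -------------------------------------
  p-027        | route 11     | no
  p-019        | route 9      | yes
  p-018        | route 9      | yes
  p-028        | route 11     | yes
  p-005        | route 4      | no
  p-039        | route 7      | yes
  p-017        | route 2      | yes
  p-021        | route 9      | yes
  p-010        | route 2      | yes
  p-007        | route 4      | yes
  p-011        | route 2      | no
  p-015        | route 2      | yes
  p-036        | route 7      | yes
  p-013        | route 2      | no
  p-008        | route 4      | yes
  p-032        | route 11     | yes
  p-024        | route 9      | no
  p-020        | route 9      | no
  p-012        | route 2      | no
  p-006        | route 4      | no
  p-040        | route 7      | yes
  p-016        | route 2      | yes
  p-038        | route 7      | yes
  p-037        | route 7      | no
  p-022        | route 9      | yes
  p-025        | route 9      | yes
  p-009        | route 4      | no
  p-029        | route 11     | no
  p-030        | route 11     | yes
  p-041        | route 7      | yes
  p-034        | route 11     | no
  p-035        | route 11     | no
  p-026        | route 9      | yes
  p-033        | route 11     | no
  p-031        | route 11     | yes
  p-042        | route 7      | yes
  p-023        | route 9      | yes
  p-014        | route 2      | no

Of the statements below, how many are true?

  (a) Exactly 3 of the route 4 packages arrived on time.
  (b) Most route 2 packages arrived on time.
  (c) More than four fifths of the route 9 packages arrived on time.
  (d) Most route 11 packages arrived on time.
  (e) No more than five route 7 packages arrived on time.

0

(a) route 4: |A| = 5, |A ∩ B| = 2; needs |A ∩ B| = 3 — false.
(b) route 2: |A| = 8, |A ∩ B| = 4; needs |A ∩ B| > |A ∖ B| — false.
(c) route 9: |A| = 9, |A ∩ B| = 7; needs |A ∩ B| / |A| > 4/5 — false.
(d) route 11: |A| = 9, |A ∩ B| = 4; needs |A ∩ B| > |A ∖ B| — false.
(e) route 7: |A| = 7, |A ∩ B| = 6; needs |A ∩ B| ≤ 5 — false.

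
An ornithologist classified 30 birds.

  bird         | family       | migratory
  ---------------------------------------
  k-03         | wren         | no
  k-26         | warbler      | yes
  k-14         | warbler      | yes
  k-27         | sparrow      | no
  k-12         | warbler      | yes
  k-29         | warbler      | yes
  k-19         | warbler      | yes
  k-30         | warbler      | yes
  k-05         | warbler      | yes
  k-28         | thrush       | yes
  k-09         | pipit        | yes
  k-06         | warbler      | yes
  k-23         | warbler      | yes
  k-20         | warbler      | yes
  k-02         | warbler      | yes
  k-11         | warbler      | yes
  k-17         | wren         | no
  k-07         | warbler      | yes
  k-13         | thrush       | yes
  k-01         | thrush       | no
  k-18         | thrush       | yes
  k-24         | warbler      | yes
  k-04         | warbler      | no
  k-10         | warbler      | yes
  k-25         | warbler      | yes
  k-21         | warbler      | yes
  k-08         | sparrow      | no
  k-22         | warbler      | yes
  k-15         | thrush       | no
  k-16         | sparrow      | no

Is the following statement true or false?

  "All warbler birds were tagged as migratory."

The determiner here denotes the relation: A ⊆ B, i.e. every element of A is in B (|A ∖ B| = 0).
|A| = 19, |A ∩ B| = 18, |A ∖ B| = 1.
So the statement is false.

False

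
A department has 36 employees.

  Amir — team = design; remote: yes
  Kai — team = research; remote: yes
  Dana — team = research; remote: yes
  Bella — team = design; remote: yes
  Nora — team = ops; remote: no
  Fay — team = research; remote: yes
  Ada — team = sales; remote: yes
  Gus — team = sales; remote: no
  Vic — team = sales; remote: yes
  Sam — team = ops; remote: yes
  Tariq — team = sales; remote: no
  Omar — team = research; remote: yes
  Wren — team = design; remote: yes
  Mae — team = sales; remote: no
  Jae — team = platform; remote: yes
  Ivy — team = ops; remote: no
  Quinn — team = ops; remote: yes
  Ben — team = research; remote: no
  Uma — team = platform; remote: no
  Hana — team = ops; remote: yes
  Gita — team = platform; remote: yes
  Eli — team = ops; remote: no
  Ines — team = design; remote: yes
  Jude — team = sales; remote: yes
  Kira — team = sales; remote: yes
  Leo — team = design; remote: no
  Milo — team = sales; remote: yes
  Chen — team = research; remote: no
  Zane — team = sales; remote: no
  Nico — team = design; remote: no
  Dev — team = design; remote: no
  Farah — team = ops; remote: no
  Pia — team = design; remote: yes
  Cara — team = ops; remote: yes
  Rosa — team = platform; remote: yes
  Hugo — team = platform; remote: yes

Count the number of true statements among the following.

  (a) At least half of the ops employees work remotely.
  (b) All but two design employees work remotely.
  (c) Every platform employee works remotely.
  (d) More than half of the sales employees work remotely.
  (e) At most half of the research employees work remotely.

(a) ops: |A| = 8, |A ∩ B| = 4; needs |A ∩ B| ≥ |A ∖ B| — true.
(b) design: |A| = 8, |A ∩ B| = 5; needs |A ∖ B| = 2 — false.
(c) platform: |A| = 5, |A ∩ B| = 4; needs A ⊆ B, i.e. every element of A is in B (|A ∖ B| = 0) — false.
(d) sales: |A| = 9, |A ∩ B| = 5; needs |A ∩ B| > |A ∖ B| — true.
(e) research: |A| = 6, |A ∩ B| = 4; needs |A ∩ B| ≤ |A ∖ B| — false.

2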